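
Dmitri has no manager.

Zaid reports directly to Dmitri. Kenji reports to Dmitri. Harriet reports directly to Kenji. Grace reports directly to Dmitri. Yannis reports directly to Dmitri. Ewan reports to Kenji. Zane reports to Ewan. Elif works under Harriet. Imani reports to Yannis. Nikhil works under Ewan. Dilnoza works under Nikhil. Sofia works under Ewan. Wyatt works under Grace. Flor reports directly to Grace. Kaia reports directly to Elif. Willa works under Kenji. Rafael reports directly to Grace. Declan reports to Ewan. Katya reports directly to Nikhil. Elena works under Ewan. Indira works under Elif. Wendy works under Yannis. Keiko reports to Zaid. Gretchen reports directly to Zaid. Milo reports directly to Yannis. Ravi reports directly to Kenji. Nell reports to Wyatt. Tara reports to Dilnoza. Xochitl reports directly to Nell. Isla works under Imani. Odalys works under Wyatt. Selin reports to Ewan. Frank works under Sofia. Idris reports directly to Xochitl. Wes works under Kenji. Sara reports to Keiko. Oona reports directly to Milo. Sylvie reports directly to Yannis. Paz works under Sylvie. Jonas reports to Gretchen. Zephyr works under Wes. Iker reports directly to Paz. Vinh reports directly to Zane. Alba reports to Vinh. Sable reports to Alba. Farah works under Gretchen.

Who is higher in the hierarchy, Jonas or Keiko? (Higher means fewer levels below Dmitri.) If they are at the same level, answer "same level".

Keiko

Jonas is 3 levels below Dmitri; Keiko is 2. Keiko is higher.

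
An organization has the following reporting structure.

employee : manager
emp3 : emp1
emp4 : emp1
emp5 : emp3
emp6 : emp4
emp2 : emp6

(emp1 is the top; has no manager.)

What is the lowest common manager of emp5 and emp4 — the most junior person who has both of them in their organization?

emp1

emp5's chain of managers is emp3, emp1. emp4's chain of managers is emp1. The first manager that appears in both chains is emp1.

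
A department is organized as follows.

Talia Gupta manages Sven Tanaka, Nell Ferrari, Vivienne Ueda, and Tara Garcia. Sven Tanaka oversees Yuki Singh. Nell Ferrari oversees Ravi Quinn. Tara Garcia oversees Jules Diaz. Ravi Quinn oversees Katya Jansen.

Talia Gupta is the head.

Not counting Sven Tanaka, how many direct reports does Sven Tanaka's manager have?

Sven Tanaka reports to Talia Gupta. Talia Gupta's other direct reports are Nell Ferrari, Vivienne Ueda, Tara Garcia — 3 peers.

3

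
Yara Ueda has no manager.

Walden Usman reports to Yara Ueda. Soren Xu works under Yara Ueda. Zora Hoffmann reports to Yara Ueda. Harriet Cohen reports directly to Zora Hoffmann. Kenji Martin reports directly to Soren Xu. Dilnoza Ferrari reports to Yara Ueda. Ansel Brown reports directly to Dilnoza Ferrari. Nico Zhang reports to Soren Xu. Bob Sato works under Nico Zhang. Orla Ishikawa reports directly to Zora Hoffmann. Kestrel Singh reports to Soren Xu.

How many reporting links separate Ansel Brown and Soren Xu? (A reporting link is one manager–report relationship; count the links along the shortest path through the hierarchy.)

Ansel Brown is 2 levels below Yara Ueda, and Soren Xu is 1 level below Yara Ueda (their lowest common manager). The shortest path runs up from Ansel Brown to Yara Ueda and back down to Soren Xu: 2 + 1 = 3 links.

3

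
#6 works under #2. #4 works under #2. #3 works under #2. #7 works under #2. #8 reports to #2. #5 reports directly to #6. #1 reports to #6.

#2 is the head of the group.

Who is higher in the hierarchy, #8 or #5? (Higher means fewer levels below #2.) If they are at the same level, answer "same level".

#8

#8 is 1 level below #2; #5 is 2. #8 is higher.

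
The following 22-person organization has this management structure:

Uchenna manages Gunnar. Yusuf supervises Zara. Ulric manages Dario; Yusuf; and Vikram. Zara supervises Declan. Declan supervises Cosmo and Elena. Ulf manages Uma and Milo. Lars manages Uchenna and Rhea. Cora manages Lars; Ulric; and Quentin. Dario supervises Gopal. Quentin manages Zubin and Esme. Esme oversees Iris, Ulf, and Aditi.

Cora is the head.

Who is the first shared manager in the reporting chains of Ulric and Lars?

Cora

Ulric's chain of managers is Cora. Lars's chain of managers is Cora. The first manager that appears in both chains is Cora.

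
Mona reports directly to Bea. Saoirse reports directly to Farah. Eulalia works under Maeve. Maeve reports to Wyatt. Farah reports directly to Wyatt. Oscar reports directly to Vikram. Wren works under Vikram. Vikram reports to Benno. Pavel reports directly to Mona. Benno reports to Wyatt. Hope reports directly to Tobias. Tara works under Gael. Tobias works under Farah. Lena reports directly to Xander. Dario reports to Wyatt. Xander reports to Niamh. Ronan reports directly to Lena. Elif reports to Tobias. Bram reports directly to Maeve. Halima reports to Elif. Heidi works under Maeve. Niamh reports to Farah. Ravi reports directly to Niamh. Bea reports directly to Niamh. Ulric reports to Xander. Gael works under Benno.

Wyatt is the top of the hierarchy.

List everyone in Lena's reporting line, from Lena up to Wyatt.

Lena reports to Xander. Xander reports to Niamh. Niamh reports to Farah. Farah reports to Wyatt. Wyatt is at the top.

Lena -> Xander -> Niamh -> Farah -> Wyatt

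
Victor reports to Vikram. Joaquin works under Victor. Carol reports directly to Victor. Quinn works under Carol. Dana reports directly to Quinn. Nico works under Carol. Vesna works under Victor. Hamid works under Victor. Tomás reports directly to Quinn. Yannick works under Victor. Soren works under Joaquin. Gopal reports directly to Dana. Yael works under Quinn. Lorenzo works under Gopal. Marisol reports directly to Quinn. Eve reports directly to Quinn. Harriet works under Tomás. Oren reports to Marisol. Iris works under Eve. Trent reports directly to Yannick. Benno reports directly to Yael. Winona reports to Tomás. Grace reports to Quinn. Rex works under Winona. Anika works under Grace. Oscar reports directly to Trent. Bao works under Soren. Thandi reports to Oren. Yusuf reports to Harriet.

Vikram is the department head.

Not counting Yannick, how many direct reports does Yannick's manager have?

Yannick reports to Victor. Victor's other direct reports are Joaquin, Carol, Vesna, Hamid — 4 peers.

4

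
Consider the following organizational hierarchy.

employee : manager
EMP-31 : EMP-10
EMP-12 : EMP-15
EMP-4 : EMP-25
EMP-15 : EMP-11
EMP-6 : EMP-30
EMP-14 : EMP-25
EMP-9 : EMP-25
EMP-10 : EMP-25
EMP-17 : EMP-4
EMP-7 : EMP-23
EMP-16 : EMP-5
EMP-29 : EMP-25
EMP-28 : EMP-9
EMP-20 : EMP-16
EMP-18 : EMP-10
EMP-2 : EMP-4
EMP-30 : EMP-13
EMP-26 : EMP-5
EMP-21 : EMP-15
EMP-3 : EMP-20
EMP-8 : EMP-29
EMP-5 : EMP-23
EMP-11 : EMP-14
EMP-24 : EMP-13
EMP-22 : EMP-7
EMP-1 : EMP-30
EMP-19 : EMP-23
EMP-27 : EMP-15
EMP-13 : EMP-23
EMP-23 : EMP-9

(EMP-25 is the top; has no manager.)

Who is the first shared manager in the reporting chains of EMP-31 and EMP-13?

EMP-25

EMP-31's chain of managers is EMP-10, EMP-25. EMP-13's chain of managers is EMP-23, EMP-9, EMP-25. The first manager that appears in both chains is EMP-25.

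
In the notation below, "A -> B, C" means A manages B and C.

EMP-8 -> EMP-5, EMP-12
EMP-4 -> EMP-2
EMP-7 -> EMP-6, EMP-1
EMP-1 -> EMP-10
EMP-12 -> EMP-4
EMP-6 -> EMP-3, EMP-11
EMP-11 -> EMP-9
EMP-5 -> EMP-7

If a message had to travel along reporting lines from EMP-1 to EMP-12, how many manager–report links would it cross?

EMP-1 is 3 levels below EMP-8, and EMP-12 is 1 level below EMP-8 (their lowest common manager). The shortest path runs up from EMP-1 to EMP-8 and back down to EMP-12: 3 + 1 = 4 links.

4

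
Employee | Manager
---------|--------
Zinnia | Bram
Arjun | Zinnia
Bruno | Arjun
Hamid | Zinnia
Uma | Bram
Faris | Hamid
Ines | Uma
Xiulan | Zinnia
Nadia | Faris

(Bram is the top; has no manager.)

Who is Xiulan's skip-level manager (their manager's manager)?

Bram

Xiulan reports to Zinnia, and Zinnia reports to Bram. So Xiulan's skip-level manager is Bram.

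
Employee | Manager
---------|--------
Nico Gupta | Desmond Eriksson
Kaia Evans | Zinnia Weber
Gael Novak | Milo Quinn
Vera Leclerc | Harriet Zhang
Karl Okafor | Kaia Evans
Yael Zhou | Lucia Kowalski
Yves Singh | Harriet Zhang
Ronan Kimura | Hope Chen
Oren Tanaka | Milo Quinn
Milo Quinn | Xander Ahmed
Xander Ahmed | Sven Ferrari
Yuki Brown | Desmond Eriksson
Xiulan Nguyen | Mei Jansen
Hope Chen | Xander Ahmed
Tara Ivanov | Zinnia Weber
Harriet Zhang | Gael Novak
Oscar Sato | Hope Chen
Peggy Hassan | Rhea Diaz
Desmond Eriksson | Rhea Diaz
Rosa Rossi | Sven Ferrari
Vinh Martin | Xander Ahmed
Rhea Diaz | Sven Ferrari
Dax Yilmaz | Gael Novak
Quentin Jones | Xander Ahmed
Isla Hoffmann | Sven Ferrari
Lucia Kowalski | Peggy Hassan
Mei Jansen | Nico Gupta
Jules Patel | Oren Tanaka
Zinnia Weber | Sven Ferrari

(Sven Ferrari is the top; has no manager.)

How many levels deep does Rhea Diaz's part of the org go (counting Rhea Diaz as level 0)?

The longest chain under Rhea Diaz runs Rhea Diaz → Desmond Eriksson → Nico Gupta → Mei Jansen → Xiulan Nguyen, which is 4 levels below Rhea Diaz.

4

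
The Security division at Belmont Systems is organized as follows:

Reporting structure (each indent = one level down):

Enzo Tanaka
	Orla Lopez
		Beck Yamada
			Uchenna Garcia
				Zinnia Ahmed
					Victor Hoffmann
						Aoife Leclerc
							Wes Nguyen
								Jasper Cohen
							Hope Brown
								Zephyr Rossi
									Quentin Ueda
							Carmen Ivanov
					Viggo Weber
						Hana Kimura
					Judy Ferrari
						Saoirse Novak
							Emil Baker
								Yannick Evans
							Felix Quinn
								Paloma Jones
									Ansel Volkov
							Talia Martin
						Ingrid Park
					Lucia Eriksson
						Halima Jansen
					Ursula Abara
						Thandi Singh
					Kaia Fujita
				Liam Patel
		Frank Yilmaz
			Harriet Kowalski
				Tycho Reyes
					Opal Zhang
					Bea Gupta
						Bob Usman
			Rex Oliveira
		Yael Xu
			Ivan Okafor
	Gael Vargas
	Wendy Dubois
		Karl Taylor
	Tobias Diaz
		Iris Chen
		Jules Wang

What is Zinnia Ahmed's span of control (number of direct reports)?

6

Zinnia Ahmed directly manages Victor Hoffmann, Viggo Weber, Judy Ferrari, Lucia Eriksson, Ursula Abara, Kaia Fujita. That is 6 direct reports.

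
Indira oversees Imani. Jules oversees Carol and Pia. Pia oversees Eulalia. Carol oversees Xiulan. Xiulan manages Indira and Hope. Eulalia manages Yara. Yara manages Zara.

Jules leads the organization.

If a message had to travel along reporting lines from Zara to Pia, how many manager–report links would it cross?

3

Zara is in Pia's organization: the chain from Zara up to Pia is Zara → Yara → Eulalia → Pia, which is 3 links.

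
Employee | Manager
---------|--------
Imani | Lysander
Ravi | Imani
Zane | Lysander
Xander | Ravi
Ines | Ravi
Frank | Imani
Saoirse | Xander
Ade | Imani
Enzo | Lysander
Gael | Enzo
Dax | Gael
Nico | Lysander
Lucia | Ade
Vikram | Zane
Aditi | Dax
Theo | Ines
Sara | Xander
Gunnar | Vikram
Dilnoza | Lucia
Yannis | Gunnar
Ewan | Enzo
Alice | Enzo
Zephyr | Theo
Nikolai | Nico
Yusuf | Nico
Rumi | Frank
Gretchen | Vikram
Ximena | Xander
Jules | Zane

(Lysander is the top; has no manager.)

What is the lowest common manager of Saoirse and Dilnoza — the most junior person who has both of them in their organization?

Imani

Saoirse's chain of managers is Xander, Ravi, Imani, Lysander. Dilnoza's chain of managers is Lucia, Ade, Imani, Lysander. The first manager that appears in both chains is Imani.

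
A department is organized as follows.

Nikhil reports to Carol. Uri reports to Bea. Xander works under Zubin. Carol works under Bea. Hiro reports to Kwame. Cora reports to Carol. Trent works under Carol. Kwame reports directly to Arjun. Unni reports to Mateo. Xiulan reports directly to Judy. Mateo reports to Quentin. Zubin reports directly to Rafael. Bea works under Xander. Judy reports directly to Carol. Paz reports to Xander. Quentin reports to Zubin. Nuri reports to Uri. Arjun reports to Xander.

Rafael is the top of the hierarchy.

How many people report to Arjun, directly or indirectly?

2

Arjun directly manages Kwame. Under Kwame: Hiro (1). That's 2 in total.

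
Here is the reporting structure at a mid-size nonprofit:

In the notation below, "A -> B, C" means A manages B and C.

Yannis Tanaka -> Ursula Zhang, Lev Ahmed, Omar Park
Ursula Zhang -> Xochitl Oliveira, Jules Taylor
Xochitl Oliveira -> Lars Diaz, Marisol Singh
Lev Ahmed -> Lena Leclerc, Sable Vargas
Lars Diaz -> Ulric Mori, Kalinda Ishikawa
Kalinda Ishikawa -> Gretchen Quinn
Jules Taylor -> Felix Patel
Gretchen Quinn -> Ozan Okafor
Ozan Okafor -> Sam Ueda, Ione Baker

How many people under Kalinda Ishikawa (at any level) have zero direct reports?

The people in Kalinda Ishikawa's organization with no one reporting to them are Ione Baker, Sam Ueda. That is 2.

2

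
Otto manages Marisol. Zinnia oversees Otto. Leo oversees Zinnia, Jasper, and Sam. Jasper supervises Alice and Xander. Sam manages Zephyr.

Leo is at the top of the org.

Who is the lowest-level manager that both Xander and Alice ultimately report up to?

Jasper

Xander's chain of managers is Jasper, Leo. Alice's chain of managers is Jasper, Leo. The first manager that appears in both chains is Jasper.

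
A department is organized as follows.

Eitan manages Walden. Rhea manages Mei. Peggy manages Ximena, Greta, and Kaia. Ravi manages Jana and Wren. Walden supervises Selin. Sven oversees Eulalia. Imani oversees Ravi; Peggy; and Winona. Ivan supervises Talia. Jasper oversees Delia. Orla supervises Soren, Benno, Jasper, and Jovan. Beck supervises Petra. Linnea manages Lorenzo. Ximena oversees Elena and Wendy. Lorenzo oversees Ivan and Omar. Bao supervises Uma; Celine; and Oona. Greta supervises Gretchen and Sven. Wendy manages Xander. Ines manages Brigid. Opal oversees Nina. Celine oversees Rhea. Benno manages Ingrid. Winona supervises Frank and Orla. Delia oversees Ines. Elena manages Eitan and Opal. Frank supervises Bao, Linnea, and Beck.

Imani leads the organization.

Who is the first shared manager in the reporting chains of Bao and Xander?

Imani

Bao's chain of managers is Frank, Winona, Imani. Xander's chain of managers is Wendy, Ximena, Peggy, Imani. The first manager that appears in both chains is Imani.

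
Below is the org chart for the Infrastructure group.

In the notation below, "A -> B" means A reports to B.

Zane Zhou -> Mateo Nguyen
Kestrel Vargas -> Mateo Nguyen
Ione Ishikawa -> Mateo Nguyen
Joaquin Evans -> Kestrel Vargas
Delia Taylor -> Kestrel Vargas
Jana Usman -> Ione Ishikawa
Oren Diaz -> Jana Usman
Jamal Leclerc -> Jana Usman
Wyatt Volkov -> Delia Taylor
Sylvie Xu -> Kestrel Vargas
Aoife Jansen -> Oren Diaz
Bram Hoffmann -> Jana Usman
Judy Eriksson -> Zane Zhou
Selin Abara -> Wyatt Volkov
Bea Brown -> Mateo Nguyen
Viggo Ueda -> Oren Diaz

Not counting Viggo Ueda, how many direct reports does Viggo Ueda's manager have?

1

Viggo Ueda reports to Oren Diaz. Oren Diaz's other direct reports are Aoife Jansen — 1 peer.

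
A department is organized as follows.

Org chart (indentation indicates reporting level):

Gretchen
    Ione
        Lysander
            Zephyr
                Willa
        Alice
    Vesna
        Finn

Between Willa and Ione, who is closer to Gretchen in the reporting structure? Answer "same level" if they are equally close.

Ione

Willa is 4 levels below Gretchen; Ione is 1. Ione is higher.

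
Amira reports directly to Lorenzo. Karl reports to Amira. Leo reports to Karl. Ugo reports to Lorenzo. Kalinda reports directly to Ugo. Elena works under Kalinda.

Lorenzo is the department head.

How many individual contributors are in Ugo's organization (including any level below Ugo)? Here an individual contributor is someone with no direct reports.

The only person in Ugo's organization with no one reporting to them is Elena. That is 1.

1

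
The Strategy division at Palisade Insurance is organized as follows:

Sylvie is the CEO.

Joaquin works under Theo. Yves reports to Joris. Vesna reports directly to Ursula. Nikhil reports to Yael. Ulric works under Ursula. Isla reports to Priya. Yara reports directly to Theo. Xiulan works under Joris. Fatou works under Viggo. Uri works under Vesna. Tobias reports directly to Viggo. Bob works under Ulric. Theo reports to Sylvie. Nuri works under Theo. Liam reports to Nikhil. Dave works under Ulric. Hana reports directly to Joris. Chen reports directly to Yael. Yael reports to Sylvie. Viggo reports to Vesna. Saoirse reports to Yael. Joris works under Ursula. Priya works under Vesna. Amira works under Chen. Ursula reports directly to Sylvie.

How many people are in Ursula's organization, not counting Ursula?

Ursula directly manages Vesna, Joris, Ulric. Under Vesna: Priya, Isla, Uri, Viggo, Fatou, Tobias (6). Under Joris: Yves, Xiulan, Hana (3). Under Ulric: Bob, Dave (2). So Ursula's organization is 3 direct reports plus everyone under them: 7 + 4 + 3 = 14.

14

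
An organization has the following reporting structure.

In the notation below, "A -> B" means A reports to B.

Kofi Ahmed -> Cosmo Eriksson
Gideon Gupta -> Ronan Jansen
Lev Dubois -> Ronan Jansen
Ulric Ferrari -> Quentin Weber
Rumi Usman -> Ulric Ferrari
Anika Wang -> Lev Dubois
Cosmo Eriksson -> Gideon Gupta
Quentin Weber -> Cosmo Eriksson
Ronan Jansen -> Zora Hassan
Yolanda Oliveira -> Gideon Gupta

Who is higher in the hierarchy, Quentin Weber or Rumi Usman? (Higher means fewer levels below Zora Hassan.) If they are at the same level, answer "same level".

Quentin Weber

Quentin Weber is 4 levels below Zora Hassan; Rumi Usman is 6. Quentin Weber is higher.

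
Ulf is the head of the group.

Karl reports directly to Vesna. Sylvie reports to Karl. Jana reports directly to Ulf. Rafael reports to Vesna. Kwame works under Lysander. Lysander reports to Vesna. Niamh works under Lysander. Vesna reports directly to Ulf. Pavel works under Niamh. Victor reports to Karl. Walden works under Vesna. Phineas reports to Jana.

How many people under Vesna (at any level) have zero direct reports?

The people in Vesna's organization with no one reporting to them are Walden, Rafael, Sylvie, Victor, Kwame, Pavel. That is 6.

6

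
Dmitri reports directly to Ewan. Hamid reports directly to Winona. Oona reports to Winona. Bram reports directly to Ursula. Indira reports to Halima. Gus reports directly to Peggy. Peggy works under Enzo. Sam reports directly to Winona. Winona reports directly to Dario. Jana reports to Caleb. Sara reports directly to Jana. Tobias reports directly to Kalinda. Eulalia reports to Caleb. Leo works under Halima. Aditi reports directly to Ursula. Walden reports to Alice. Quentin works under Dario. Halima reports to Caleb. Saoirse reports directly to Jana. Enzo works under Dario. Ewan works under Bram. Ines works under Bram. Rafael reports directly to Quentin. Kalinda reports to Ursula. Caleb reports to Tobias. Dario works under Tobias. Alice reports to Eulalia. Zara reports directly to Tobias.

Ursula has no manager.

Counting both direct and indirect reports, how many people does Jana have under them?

2

Jana directly manages Sara, Saoirse. Sara has no reports. Saoirse has no reports. So Jana's organization is 2 direct reports plus everyone under them: 1 + 1 = 2.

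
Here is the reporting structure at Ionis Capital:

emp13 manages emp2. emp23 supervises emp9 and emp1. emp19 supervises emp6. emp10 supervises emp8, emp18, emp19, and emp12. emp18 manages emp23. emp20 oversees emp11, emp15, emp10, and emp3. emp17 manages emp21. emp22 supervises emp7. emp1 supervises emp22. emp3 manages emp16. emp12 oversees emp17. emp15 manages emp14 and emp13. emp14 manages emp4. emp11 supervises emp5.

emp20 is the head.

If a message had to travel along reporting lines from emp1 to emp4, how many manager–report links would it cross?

emp1 is 4 levels below emp20, and emp4 is 3 levels below emp20 (their lowest common manager). The shortest path runs up from emp1 to emp20 and back down to emp4: 4 + 3 = 7 links.

7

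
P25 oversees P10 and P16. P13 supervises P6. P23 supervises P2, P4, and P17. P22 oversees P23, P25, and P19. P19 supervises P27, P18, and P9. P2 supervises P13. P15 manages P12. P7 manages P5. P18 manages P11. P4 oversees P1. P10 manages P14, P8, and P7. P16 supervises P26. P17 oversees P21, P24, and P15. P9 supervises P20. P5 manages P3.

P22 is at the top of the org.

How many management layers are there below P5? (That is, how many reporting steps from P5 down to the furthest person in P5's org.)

1

The longest chain under P5 runs P5 → P3, which is 1 level below P5.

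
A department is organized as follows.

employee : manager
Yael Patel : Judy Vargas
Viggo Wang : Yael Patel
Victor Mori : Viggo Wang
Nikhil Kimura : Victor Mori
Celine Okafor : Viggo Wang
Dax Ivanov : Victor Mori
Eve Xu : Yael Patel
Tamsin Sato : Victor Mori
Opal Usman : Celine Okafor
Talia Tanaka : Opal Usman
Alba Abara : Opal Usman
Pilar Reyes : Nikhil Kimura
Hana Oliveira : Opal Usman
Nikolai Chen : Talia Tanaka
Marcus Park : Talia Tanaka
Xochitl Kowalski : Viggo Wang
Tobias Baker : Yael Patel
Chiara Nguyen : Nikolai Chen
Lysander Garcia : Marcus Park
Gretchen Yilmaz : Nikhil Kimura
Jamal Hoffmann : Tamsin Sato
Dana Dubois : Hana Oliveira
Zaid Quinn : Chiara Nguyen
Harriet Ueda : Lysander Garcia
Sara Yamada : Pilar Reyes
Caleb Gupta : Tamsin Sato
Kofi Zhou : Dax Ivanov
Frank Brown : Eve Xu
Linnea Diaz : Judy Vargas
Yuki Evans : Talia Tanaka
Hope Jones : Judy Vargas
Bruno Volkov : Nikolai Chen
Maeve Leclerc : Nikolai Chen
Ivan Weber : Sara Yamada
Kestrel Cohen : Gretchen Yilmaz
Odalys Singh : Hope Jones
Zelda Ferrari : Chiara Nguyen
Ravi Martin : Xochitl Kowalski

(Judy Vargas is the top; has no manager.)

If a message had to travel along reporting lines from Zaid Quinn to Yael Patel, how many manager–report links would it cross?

Zaid Quinn is in Yael Patel's organization: the chain from Zaid Quinn up to Yael Patel is Zaid Quinn → Chiara Nguyen → Nikolai Chen → Talia Tanaka → Opal Usman → Celine Okafor → Viggo Wang → Yael Patel, which is 7 links.

7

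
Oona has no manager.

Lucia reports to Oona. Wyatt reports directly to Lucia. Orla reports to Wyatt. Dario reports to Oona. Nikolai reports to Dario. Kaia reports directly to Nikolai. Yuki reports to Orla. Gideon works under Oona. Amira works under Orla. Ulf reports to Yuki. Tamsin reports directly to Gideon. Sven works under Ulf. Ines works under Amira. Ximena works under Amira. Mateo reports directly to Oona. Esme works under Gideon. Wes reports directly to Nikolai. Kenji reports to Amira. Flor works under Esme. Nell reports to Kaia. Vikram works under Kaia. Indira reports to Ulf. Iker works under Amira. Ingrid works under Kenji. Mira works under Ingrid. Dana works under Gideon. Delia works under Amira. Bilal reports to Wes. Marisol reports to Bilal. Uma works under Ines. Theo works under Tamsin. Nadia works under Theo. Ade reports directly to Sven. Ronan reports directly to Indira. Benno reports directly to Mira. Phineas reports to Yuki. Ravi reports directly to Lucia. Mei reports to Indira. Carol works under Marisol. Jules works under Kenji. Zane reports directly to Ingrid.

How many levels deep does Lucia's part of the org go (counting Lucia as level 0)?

The longest chain under Lucia runs Lucia → Wyatt → Orla → Amira → Kenji → Ingrid → Mira → Benno, which is 7 levels below Lucia.

7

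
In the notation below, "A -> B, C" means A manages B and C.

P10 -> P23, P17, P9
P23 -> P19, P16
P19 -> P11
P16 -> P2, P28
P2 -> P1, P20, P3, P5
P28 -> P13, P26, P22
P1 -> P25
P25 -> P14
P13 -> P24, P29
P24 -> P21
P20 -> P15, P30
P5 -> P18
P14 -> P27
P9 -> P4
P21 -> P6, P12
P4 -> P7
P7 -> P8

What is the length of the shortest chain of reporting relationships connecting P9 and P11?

P9 is 1 level below P10, and P11 is 3 levels below P10 (their lowest common manager). The shortest path runs up from P9 to P10 and back down to P11: 1 + 3 = 4 links.

4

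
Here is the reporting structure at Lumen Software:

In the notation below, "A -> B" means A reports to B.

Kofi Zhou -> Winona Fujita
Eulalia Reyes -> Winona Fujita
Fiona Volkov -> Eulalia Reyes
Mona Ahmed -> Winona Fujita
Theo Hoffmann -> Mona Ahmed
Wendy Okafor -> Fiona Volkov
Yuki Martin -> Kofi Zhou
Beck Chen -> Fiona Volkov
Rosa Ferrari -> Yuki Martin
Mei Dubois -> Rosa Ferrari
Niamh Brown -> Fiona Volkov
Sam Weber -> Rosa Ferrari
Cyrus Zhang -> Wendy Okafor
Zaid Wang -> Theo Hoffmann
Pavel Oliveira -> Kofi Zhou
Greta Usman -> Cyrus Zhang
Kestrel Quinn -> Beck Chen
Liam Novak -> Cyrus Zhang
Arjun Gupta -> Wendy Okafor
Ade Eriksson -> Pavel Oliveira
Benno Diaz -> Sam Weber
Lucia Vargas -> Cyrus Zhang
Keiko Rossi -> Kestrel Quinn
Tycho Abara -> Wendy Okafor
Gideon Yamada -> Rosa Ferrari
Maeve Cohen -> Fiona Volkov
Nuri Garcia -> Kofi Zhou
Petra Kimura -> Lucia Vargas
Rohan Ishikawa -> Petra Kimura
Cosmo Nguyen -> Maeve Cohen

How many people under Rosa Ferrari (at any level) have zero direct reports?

The people in Rosa Ferrari's organization with no one reporting to them are Gideon Yamada, Benno Diaz, Mei Dubois. That is 3.

3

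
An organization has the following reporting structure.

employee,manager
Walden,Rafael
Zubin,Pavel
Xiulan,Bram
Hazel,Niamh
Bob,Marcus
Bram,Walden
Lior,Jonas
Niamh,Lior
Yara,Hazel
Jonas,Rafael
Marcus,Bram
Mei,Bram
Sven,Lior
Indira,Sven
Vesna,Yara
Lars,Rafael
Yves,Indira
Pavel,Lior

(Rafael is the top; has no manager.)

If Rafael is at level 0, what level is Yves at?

5

Chain from Yves up to Rafael: Yves → Indira → Sven → Lior → Jonas → Rafael. That is 5 steps up, so Yves is 5 levels below Rafael.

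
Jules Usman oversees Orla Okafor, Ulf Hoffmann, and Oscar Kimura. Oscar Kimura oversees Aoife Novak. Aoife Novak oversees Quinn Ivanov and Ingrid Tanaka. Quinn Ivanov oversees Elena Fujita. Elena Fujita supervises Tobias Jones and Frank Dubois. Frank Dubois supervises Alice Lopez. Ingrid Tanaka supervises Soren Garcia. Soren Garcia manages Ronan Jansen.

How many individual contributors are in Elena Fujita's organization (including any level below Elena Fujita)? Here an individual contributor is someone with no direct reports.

2

The people in Elena Fujita's organization with no one reporting to them are Alice Lopez, Tobias Jones. That is 2.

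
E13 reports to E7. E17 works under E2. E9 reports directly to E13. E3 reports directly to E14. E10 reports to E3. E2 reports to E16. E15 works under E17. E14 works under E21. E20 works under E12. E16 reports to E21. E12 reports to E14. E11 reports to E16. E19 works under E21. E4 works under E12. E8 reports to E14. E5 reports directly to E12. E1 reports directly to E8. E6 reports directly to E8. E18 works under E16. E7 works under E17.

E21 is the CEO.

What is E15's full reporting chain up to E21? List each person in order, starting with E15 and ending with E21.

E15 reports to E17. E17 reports to E2. E2 reports to E16. E16 reports to E21. E21 is at the top.

E15 -> E17 -> E2 -> E16 -> E21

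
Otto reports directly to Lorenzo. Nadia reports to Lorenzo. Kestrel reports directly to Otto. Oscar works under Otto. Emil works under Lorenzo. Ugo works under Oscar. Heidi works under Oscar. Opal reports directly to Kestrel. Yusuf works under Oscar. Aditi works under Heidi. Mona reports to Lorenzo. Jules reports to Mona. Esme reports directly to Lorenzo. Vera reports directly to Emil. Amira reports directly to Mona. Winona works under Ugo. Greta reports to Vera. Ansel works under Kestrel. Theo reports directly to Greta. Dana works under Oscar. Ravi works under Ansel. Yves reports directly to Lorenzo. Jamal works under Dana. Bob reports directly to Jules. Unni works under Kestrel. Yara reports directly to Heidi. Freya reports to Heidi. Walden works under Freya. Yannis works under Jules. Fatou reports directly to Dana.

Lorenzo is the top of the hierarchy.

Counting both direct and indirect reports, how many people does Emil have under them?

Emil directly manages Vera. Under Vera: Greta, Theo (2). That's 3 in total.

3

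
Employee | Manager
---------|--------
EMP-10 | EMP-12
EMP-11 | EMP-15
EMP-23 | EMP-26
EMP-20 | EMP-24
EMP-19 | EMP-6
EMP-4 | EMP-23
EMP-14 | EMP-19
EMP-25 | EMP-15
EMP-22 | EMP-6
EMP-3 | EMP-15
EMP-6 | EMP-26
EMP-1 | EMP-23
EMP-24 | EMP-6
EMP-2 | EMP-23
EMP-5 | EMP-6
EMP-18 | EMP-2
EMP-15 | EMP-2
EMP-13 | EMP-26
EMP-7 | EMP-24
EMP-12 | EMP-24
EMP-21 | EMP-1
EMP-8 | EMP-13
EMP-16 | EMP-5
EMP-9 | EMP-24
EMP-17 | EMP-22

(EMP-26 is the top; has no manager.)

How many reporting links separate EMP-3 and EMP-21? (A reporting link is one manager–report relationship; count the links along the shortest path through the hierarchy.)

5

EMP-3 is 3 levels below EMP-23, and EMP-21 is 2 levels below EMP-23 (their lowest common manager). The shortest path runs up from EMP-3 to EMP-23 and back down to EMP-21: 3 + 2 = 5 links.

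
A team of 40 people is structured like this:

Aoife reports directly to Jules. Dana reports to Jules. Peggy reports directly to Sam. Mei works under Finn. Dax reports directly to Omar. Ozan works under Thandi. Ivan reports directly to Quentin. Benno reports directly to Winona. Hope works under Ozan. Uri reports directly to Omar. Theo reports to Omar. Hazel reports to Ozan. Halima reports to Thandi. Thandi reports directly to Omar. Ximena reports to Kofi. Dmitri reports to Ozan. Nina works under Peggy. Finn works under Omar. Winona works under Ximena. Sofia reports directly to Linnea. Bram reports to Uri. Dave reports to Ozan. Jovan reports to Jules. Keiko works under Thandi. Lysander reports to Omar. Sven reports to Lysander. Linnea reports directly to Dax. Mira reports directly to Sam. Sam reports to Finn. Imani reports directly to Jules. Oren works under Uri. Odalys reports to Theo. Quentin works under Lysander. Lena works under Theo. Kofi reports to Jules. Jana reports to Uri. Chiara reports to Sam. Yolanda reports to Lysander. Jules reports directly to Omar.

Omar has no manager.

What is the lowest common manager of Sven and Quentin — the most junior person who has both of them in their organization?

Lysander

Sven's chain of managers is Lysander, Omar. Quentin's chain of managers is Lysander, Omar. The first manager that appears in both chains is Lysander.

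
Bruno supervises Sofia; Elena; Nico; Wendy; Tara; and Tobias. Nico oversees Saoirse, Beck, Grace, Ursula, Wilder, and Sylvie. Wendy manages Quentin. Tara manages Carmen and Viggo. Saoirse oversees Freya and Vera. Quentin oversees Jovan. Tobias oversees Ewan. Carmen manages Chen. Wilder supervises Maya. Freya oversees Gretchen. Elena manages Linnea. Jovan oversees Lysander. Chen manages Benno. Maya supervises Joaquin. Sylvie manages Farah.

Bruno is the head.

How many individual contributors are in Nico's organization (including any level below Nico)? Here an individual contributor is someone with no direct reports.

The people in Nico's organization with no one reporting to them are Farah, Ursula, Beck, Joaquin, Vera, Gretchen, Grace. That is 7.

7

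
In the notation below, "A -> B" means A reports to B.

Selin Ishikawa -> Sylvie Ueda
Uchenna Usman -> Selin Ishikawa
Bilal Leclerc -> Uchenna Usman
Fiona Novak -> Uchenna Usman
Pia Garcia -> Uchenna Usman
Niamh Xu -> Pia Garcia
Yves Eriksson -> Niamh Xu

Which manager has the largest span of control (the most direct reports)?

Direct-report counts: Sylvie Ueda has 1; Selin Ishikawa has 1; Uchenna Usman has 3; Pia Garcia has 1; Niamh Xu has 1. The largest is 3, held by Uchenna Usman.

Uchenna Usman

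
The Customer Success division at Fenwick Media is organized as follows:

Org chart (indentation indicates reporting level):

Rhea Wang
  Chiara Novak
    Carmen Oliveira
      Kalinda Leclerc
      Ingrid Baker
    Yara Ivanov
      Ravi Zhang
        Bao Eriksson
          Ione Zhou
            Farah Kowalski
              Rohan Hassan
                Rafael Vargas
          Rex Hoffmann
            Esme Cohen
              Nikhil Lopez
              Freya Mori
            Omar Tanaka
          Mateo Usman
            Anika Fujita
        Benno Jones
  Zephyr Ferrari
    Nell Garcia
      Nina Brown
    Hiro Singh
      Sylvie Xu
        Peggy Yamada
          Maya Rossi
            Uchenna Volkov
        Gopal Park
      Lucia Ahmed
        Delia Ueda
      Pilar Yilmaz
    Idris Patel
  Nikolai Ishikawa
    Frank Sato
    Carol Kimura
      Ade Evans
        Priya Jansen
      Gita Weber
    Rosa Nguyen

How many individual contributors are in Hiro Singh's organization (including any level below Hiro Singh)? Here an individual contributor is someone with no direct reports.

4

The people in Hiro Singh's organization with no one reporting to them are Pilar Yilmaz, Delia Ueda, Gopal Park, Uchenna Volkov. That is 4.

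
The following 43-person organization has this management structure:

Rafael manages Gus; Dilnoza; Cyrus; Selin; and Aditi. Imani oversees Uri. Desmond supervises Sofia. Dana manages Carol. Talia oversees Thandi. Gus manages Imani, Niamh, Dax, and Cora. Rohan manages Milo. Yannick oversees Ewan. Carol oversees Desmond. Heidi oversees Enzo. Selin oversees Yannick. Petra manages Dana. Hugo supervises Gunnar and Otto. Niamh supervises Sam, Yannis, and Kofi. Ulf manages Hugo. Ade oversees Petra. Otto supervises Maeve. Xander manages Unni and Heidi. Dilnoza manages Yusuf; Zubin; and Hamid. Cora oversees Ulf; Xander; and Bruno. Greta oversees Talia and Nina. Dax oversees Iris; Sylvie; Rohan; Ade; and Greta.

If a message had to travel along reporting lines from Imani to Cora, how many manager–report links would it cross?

Imani is 1 level below Gus, and Cora is 1 level below Gus (their lowest common manager). The shortest path runs up from Imani to Gus and back down to Cora: 1 + 1 = 2 links.

2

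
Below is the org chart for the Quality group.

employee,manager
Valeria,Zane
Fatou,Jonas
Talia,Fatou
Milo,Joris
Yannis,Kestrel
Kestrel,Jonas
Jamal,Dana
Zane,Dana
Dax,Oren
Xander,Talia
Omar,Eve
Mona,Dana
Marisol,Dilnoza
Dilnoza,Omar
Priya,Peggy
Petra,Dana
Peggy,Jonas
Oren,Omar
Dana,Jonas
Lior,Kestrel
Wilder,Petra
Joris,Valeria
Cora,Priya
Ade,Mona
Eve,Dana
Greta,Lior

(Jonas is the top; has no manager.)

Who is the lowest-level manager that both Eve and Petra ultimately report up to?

Eve's chain of managers is Dana, Jonas. Petra's chain of managers is Dana, Jonas. The first manager that appears in both chains is Dana.

Dana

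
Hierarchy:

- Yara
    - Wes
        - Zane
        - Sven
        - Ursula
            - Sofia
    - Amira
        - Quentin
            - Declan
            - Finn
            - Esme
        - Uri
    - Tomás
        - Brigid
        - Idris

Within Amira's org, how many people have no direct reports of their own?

4

The people in Amira's organization with no one reporting to them are Uri, Esme, Finn, Declan. That is 4.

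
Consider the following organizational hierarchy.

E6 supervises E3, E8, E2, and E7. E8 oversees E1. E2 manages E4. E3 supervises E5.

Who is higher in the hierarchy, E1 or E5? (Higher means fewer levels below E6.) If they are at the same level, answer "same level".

Both E1 and E5 are 2 levels below E6.

same level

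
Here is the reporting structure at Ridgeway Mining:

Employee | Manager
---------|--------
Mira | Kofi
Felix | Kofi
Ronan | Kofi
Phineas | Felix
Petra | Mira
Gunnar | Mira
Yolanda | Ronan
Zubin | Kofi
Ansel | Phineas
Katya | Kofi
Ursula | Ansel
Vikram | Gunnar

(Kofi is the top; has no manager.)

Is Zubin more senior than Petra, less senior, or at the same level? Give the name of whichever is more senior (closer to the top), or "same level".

Zubin

Zubin is 1 level below Kofi; Petra is 2. Zubin is higher.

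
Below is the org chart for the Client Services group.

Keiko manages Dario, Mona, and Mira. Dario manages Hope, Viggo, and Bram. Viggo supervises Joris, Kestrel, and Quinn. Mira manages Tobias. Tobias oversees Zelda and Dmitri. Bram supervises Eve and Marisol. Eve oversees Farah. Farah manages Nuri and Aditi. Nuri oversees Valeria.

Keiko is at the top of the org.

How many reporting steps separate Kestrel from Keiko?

3

Chain from Kestrel up to Keiko: Kestrel → Viggo → Dario → Keiko. That is 3 steps up, so Kestrel is 3 levels below Keiko.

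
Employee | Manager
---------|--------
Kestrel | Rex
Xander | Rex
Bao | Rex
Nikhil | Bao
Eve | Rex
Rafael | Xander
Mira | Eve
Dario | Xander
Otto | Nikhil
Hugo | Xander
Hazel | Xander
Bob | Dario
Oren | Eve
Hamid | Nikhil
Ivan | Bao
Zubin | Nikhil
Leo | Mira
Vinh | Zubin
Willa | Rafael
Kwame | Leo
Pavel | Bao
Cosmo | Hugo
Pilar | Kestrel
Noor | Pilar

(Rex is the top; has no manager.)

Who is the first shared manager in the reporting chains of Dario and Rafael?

Dario's chain of managers is Xander, Rex. Rafael's chain of managers is Xander, Rex. The first manager that appears in both chains is Xander.

Xander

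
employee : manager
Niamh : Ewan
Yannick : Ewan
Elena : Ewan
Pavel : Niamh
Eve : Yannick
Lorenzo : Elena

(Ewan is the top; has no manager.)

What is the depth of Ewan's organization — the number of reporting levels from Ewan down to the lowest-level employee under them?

2

The longest chain under Ewan runs Ewan → Elena → Lorenzo, which is 2 levels below Ewan.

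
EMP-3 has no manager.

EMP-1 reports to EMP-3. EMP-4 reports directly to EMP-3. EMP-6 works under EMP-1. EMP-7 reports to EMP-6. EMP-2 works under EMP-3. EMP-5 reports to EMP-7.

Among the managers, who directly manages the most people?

EMP-3

Direct-report counts: EMP-3 has 3; EMP-1 has 1; EMP-6 has 1; EMP-7 has 1. The largest is 3, held by EMP-3.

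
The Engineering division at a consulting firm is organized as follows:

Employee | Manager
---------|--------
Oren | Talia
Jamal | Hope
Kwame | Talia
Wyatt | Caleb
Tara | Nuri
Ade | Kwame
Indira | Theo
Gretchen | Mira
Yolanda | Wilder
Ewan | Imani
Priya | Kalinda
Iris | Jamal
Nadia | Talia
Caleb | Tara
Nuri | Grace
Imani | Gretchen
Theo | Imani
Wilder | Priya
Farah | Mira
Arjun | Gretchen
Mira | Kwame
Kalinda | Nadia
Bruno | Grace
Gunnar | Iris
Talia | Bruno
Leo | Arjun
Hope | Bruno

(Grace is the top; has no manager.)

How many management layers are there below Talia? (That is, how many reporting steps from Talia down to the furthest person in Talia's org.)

The longest chain under Talia runs Talia → Kwame → Mira → Gretchen → Imani → Theo → Indira, which is 6 levels below Talia.

6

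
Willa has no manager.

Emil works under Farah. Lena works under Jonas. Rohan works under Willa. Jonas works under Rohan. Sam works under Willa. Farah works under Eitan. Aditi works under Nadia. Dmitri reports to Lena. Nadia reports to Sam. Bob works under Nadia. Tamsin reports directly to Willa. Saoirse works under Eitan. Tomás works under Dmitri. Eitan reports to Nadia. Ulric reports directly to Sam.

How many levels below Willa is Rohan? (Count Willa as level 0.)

1

Chain from Rohan up to Willa: Rohan → Willa. That is 1 step up, so Rohan is 1 level below Willa.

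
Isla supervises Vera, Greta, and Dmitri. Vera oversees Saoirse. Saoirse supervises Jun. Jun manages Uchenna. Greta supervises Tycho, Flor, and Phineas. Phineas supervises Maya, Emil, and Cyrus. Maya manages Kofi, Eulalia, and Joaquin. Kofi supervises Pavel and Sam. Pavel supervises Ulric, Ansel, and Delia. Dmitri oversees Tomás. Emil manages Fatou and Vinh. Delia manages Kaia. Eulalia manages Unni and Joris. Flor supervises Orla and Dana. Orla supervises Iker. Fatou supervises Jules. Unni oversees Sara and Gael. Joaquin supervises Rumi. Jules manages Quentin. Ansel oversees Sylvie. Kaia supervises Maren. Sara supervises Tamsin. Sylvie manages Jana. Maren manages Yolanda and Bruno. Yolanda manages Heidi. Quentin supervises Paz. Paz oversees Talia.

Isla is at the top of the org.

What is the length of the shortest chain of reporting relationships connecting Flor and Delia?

Flor is 1 level below Greta, and Delia is 5 levels below Greta (their lowest common manager). The shortest path runs up from Flor to Greta and back down to Delia: 1 + 5 = 6 links.

6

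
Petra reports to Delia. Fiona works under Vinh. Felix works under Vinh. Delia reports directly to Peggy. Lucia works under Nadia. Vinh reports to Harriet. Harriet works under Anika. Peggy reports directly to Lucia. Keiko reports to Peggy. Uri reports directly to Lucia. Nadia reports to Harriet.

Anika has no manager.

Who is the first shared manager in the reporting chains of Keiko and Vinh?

Harriet

Keiko's chain of managers is Peggy, Lucia, Nadia, Harriet, Anika. Vinh's chain of managers is Harriet, Anika. The first manager that appears in both chains is Harriet.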